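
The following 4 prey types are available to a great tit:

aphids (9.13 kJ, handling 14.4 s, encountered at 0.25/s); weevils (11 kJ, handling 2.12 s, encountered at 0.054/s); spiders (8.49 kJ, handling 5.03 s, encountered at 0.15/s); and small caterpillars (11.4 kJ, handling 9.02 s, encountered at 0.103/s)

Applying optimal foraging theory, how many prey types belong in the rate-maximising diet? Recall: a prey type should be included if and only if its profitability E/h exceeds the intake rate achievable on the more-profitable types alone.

3

Rank by E/h (kJ/s): weevils 5.19, spiders 1.69, small caterpillars 1.26, aphids 0.634. Include each in turn until the next type's E/h falls below the running intake rate.
Rate on top 1: 0.533. spiders: 1.69 > 0.533 → include.
Rate on top 2: 0.9992. small caterpillars: 1.26 > 0.9992 → include.
Rate on top 3: 1.087. aphids: 0.634 < 1.087 → exclude; stop.
Optimal diet: weevils, spiders, small caterpillars — 3 of 4 types.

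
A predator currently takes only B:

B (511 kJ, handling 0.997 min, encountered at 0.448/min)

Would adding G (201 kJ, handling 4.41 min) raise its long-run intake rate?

On B alone, R = ΣλE/(1+Σλh) = 228.9/1.447 = 158.2 kJ/min.
G: E/h = 201/4.41 = 45.58 kJ/min.
Since 45.58 < R, time spent handling G is better spent searching.

No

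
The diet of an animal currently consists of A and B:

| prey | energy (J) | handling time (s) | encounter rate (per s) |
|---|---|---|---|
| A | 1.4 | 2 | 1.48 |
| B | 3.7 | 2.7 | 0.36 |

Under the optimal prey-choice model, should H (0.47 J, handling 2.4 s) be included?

No

Current rate: (1.48×1.4 + 0.36×3.7)/(1 + 1.48×2 + 0.36×2.7) = 0.6902 J/s.
Profitability of H: 0.47/2.4 = 0.1958 J/s.
Since 0.1958 < R, time spent handling H is better spent searching.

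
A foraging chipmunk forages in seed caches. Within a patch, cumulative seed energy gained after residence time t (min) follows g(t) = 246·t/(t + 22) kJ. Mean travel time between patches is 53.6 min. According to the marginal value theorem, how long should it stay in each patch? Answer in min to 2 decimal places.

34.34 min

Optimal t* satisfies g'(t*) = g(t*)/(T + t*).
g'(t) = 246·22/(t + 22)². Setting 246·22/(t+22)² = 246t/[(t+22)(53.6+t)] gives 22(53.6+t) = t(t+22), so t² = 22×53.6 = 1179.
t* = √1179 = 34.34 min.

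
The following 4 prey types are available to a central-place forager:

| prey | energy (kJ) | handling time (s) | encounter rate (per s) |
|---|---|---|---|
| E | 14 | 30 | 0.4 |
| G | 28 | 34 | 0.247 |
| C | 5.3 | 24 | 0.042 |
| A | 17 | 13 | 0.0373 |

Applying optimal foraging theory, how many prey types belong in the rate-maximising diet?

Rank by E/h (kJ/s): A 1.31, G 0.824, E 0.467, C 0.221. Include each in turn until the next type's E/h falls below the running intake rate.
Rate on top 1: 0.427. G: 0.824 > 0.427 → include.
Rate on top 2: 0.764. E: 0.467 < 0.764 → exclude; stop.
Optimal diet: A, G — 2 of 4 types.

2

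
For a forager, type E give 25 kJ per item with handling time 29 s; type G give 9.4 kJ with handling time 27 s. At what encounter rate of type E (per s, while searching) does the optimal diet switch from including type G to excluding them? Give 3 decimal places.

Drop type G once their profitability E₂/h₂ falls below the rate achievable on type E alone: E₂/h₂ = λE₁/(1 + λh₁).
Solve for λ: λE₁h₂ = E₂(1 + λh₁) → λ(E₁h₂ − E₂h₁) = E₂ → λ = E₂/(E₁h₂ − E₂h₁).
λ = 9.4/(25×27 − 9.4×29) = 9.4/402.4 = 0.02336 per s.

0.023 per s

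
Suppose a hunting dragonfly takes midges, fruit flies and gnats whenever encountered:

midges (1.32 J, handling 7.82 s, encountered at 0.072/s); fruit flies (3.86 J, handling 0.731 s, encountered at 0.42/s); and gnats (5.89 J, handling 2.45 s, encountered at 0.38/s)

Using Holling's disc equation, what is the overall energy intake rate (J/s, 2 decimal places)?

1.41 J/s

R = (0.072×1.32 + 0.42×3.86 + 0.38×5.89) / (1 + 0.072×7.82 + 0.42×0.731 + 0.38×2.45) = 3.954/2.801 = 1.412 J/s.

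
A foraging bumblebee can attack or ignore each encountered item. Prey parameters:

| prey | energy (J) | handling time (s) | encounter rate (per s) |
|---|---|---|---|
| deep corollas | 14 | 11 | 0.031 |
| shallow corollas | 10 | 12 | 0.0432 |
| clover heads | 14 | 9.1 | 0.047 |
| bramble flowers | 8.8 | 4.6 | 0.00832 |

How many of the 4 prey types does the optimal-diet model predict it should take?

4

Rank by E/h (J/s): bramble flowers 1.91, clover heads 1.54, deep corollas 1.27, shallow corollas 0.833. Include each in turn until the next type's E/h falls below the running intake rate.
Rate on top 1: 0.07052. clover heads: 1.54 > 0.07052 → include.
Rate on top 2: 0.4988. deep corollas: 1.27 > 0.4988 → include.
Rate on top 3: 0.6448. shallow corollas: 0.833 > 0.6448 → include.
Optimal diet: bramble flowers, clover heads, deep corollas, shallow corollas — 4 of 4 types.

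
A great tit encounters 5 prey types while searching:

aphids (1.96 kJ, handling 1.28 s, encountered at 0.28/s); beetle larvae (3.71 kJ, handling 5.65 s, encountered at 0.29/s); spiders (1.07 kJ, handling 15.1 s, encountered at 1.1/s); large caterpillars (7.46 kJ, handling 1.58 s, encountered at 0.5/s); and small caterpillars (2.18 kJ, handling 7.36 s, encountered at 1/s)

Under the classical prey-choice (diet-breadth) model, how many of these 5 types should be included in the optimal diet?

Rank by E/h (kJ/s): large caterpillars 4.72, aphids 1.53, beetle larvae 0.657, small caterpillars 0.296, spiders 0.0709. Include each in turn until the next type's E/h falls below the running intake rate.
Rate on top 1: 2.084. aphids: 1.53 < 2.084 → exclude; stop.
Optimal diet: large caterpillars — 1 of 5 types.

1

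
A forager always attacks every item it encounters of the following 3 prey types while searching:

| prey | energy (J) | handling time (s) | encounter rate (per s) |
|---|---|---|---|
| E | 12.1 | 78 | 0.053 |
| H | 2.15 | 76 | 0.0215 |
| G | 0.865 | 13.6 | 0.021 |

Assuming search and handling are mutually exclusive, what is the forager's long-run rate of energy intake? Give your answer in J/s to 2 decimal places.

R = Σλ_iE_i / (1 + Σλ_ih_i)
Numerator: 0.053×12.1 + 0.0215×2.15 + 0.021×0.865 = 0.7057
Denominator: 1 + 0.053×78 + 0.0215×76 + 0.021×13.6 = 7.054
R = 0.7057/7.054 = 0.1 J/s

0.10 J/s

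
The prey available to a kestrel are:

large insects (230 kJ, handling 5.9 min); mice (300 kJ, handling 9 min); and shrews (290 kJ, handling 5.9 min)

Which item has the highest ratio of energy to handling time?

In descending order of E/h:
shrews: 290/5.9 = 49.2 kJ/min
large insects: 230/5.9 = 39 kJ/min
mice: 300/9 = 33.3 kJ/min

shrews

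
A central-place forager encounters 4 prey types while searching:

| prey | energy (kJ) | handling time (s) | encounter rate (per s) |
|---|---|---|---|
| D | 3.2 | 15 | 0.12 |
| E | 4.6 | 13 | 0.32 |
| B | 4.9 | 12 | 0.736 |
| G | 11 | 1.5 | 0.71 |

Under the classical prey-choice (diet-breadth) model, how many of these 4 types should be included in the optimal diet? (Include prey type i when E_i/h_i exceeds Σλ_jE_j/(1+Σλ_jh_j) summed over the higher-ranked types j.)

E/h in descending order: G 7.33, B 0.408, E 0.354, D 0.213 kJ/s. The optimal diet is the largest prefix of this list for which every included type satisfies E_i/h_i > R on the types above it.
Rate on top 1: 3.782. B: 0.408 < 3.782 → exclude; stop.
Optimal diet: G — 1 of 4 types.

1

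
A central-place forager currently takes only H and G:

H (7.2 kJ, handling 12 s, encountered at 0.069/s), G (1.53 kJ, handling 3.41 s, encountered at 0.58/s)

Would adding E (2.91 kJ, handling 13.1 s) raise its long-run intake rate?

No

On H and G alone, R = ΣλE/(1+Σλh) = 1.384/3.806 = 0.3637 kJ/s.
Profitability of E: 2.91/13.1 = 0.2221 kJ/s.
Since 0.2221 < R, time spent handling E is better spent searching.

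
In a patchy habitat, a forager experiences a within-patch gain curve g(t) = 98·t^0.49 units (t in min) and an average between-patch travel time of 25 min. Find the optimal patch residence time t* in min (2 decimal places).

24.02 min

By the marginal value theorem, leave when the instantaneous gain rate g'(t) equals the habitat-wide average g(t)/(T + t).
g'(t) = 0.49·98·t^-0.51. Setting 0.49·98·t^-0.51 = 98·t^0.49/(25+t) gives 0.49(25+t) = t, so 0.51·t = 0.49×25.
t* = 0.49×25/0.51 = 24.02 min.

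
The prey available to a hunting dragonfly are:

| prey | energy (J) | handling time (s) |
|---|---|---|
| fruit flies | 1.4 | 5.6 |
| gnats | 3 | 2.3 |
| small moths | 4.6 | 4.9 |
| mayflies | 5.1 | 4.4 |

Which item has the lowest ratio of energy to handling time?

fruit flies

Profitability E/h (J/s): fruit flies = 1.4/5.6 = 0.25, gnats = 3/2.3 = 1.3, small moths = 4.6/4.9 = 0.939, mayflies = 5.1/4.4 = 1.16.
Ranked: gnats > mayflies > small moths > fruit flies.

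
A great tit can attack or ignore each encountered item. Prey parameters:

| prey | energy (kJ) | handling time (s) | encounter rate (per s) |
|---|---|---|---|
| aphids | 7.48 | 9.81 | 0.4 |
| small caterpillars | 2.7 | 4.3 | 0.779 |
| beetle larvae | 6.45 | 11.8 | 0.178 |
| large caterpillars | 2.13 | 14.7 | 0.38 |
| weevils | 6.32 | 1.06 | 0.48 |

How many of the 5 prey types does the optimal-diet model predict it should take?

1

Rank by E/h (kJ/s): weevils 5.96, aphids 0.762, small caterpillars 0.628, beetle larvae 0.547, large caterpillars 0.145. Include each in turn until the next type's E/h falls below the running intake rate.
Rate on top 1: 2.011. aphids: 0.762 < 2.011 → exclude; stop.
Optimal diet: weevils — 1 of 5 types.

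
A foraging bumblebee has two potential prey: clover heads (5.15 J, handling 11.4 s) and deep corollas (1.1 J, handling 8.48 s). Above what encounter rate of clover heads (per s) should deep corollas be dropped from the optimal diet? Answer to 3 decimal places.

0.035 per s

At the threshold, the rate on clover heads alone equals the profitability of deep corollas: λ·5.15/(1 + λ·11.4) = 1.1/8.48 = 0.1297.
Rearranging, λ(5.15 − 0.1297×11.4) = 0.1297, so λ = 0.1297/3.671 = 0.03533 per s.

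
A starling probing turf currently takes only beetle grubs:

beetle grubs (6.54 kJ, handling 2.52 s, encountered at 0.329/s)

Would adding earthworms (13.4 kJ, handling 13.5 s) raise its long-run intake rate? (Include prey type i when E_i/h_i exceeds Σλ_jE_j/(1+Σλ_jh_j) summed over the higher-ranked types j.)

Current rate: (0.329×6.54)/(1 + 0.329×2.52) = 1.176 kJ/s.
Profitability of earthworms: 13.4/13.5 = 0.9926 kJ/s.
Since 0.9926 < R, time spent handling earthworms is better spent searching.

No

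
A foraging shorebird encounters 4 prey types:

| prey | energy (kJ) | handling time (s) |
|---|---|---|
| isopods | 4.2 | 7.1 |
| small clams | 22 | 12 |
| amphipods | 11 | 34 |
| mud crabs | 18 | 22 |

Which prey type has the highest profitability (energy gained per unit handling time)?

small clams

Profitability E/h (kJ/s): isopods = 4.2/7.1 = 0.592, small clams = 22/12 = 1.83, amphipods = 11/34 = 0.324, mud crabs = 18/22 = 0.818.
Ranked: small clams > mud crabs > isopods > amphipods.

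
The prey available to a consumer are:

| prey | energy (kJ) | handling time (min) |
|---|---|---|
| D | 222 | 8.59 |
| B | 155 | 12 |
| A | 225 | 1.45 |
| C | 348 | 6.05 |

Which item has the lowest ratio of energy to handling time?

B

Profitability E/h (kJ/min): D = 222/8.59 = 25.8, B = 155/12 = 12.9, A = 225/1.45 = 155, C = 348/6.05 = 57.5.
Ranked: A > C > D > B.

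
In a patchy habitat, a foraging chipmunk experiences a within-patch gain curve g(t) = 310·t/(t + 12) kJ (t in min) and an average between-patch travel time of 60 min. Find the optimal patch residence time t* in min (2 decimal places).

Maximise g(t)/(T+t): set derivative to zero → g'(t)(T+t) = g(t).
g'(t) = 310·12/(t + 12)². Setting 310·12/(t+12)² = 310t/[(t+12)(60+t)] gives 12(60+t) = t(t+12), so t² = 12×60 = 720.
t* = √720 = 26.83 min.

26.83 min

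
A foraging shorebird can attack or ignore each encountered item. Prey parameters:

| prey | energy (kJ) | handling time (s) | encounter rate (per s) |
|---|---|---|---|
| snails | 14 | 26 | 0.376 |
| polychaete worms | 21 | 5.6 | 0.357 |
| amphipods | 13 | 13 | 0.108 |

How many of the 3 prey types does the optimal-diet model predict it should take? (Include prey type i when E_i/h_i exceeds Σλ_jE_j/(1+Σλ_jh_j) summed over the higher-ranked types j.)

1

E/h in descending order: polychaete worms 3.75, amphipods 1, snails 0.538 kJ/s. The optimal diet is the largest prefix of this list for which every included type satisfies E_i/h_i > R on the types above it.
Rate on top 1: 2.5. amphipods: 1 < 2.5 → exclude; stop.
Optimal diet: polychaete worms — 1 of 3 types.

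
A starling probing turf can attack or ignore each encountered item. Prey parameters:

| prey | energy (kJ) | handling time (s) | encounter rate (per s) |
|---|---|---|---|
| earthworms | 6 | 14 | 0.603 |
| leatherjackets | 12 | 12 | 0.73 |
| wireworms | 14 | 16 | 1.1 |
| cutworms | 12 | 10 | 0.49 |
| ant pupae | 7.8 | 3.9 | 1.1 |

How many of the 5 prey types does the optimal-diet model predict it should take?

1

Profitabilities (E/h, kJ/s): ant pupae 2, cutworms 1.2, leatherjackets 1, wireworms 0.875, earthworms 0.429. Add prey in this order while the next type's profitability exceeds the intake rate on those already taken.
Rate on top 1: 1.622. cutworms: 1.2 < 1.622 → exclude; stop.
Optimal diet: ant pupae — 1 of 5 types.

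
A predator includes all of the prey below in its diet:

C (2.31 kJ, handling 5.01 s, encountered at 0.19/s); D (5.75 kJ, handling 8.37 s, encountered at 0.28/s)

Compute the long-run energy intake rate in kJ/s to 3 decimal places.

0.477 kJ/s

R = Σλ_iE_i / (1 + Σλ_ih_i)
Numerator: 0.19×2.31 + 0.28×5.75 = 2.049
Denominator: 1 + 0.19×5.01 + 0.28×8.37 = 4.295
R = 2.049/4.295 = 0.477 kJ/s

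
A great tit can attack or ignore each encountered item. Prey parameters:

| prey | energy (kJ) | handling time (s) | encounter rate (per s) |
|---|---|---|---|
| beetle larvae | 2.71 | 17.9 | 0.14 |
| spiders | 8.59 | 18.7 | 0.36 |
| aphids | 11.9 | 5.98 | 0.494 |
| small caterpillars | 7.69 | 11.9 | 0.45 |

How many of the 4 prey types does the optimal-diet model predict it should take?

1

Profitabilities (E/h, kJ/s): aphids 1.99, small caterpillars 0.646, spiders 0.459, beetle larvae 0.151. Add prey in this order while the next type's profitability exceeds the intake rate on those already taken.
Rate on top 1: 1.487. small caterpillars: 0.646 < 1.487 → exclude; stop.
Optimal diet: aphids — 1 of 4 types.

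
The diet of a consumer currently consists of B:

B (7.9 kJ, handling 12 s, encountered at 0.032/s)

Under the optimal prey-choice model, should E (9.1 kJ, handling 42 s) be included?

Yes

Intake rate on the current diet: R = (0.032×7.9) / (1 + 0.032×12) = 0.2528/1.384 = 0.1827 kJ/s.
Profitability of E: 9.1/42 = 0.2167 kJ/s.
Since 0.2167 > R, including E increases the long-run rate.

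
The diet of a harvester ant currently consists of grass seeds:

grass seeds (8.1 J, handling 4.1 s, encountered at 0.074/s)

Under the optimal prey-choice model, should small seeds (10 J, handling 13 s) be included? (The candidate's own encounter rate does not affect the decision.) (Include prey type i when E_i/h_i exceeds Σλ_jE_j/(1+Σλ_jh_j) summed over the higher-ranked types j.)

Yes

On grass seeds alone, R = ΣλE/(1+Σλh) = 0.5994/1.303 = 0.4599 J/s.
Profitability of small seeds: 10/13 = 0.7692 J/s.
0.7692 > 0.4599, so adding small seeds raises the average — include it.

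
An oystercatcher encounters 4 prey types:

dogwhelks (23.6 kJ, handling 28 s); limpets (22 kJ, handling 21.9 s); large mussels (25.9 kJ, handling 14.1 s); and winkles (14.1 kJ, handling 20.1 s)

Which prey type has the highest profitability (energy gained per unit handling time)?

In descending order of E/h:
large mussels: 25.9/14.1 = 1.84 kJ/s
limpets: 22/21.9 = 1 kJ/s
dogwhelks: 23.6/28 = 0.843 kJ/s
winkles: 14.1/20.1 = 0.701 kJ/s

large mussels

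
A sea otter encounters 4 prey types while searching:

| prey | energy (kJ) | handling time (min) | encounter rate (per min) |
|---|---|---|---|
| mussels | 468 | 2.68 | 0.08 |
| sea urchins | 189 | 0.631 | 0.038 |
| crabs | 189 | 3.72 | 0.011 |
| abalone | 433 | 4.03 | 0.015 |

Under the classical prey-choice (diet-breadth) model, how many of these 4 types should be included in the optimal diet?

4

E/h in descending order: sea urchins 300, mussels 175, abalone 107, crabs 50.8 kJ/min. The optimal diet is the largest prefix of this list for which every included type satisfies E_i/h_i > R on the types above it.
Rate on top 1: 7.014. mussels: 175 > 7.014 → include.
Rate on top 2: 36.03. abalone: 107 > 36.03 → include.
Rate on top 3: 39.36. crabs: 50.8 > 39.36 → include.
Optimal diet: sea urchins, mussels, abalone, crabs — 4 of 4 types.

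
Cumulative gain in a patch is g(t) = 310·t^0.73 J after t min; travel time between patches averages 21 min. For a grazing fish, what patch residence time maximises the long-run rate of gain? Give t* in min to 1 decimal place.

Maximise g(t)/(T+t): set derivative to zero → g'(t)(T+t) = g(t).
g'(t) = 0.73·310·t^-0.27. Setting 0.73·310·t^-0.27 = 310·t^0.73/(21+t) gives 0.73(21+t) = t, so 0.27·t = 0.73×21.
t* = 0.73×21/0.27 = 56.78 min.

56.8 min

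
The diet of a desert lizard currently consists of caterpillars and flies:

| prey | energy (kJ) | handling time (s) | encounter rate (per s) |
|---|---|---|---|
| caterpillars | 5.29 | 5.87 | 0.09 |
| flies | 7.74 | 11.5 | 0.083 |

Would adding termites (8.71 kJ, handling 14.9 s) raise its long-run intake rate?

Yes

Current rate: (0.09×5.29 + 0.083×7.74)/(1 + 0.09×5.87 + 0.083×11.5) = 0.4505 kJ/s.
termites: E/h = 8.71/14.9 = 0.5846 kJ/s.
0.5846 > 0.4505, so adding termites raises the average — include it.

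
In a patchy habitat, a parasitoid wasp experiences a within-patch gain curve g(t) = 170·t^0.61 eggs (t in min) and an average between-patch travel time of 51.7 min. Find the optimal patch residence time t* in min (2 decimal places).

80.86 min

Optimal t* satisfies g'(t*) = g(t*)/(T + t*).
g'(t) = 0.61·170·t^-0.39. Setting 0.61·170·t^-0.39 = 170·t^0.61/(51.7+t) gives 0.61(51.7+t) = t, so 0.39·t = 0.61×51.7.
t* = 0.61×51.7/0.39 = 80.86 min.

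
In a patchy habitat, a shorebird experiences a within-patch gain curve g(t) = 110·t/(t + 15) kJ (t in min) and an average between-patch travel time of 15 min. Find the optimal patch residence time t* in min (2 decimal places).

15.00 min

By the marginal value theorem, leave when the instantaneous gain rate g'(t) equals the habitat-wide average g(t)/(T + t).
g'(t) = 110·15/(t + 15)². Setting 110·15/(t+15)² = 110t/[(t+15)(15+t)] gives 15(15+t) = t(t+15), so t² = 15×15 = 225.
t* = √225 = 15 min.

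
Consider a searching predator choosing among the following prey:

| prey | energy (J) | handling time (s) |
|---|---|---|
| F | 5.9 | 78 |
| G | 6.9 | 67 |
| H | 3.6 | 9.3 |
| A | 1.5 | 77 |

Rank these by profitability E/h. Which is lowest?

A

In descending order of E/h:
H: 3.6/9.3 = 0.387 J/s
G: 6.9/67 = 0.103 J/s
F: 5.9/78 = 0.0756 J/s
A: 1.5/77 = 0.0195 J/s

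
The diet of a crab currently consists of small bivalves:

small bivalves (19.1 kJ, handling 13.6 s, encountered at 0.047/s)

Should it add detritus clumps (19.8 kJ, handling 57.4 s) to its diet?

Current rate: (0.047×19.1)/(1 + 0.047×13.6) = 0.5476 kJ/s.
Profitability of detritus clumps: 19.8/57.4 = 0.3449 kJ/s.
0.3449 < 0.5476, so adding detritus clumps would lower the average — exclude it.

No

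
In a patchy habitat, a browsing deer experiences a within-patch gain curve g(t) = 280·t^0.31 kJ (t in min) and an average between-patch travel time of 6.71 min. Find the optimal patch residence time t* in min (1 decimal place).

3.0 min

Optimal t* satisfies g'(t*) = g(t*)/(T + t*).
g'(t) = 0.31·280·t^-0.69. Setting 0.31·280·t^-0.69 = 280·t^0.31/(6.71+t) gives 0.31(6.71+t) = t, so 0.69·t = 0.31×6.71.
t* = 0.31×6.71/0.69 = 3.015 min.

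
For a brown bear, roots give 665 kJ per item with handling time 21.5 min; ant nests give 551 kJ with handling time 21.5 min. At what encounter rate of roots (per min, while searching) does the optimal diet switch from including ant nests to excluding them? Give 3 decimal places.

Drop ant nests once their profitability E₂/h₂ falls below the rate achievable on roots alone: E₂/h₂ = λE₁/(1 + λh₁).
Solve for λ: λE₁h₂ = E₂(1 + λh₁) → λ(E₁h₂ − E₂h₁) = E₂ → λ = E₂/(E₁h₂ − E₂h₁).
λ = 551/(665×21.5 − 551×21.5) = 551/2451 = 0.2248 per min.

0.225 per min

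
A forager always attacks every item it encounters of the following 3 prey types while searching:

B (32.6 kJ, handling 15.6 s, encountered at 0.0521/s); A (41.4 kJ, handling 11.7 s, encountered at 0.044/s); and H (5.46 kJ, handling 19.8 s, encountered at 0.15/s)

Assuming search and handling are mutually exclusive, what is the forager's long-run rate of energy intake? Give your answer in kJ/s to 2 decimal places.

0.82 kJ/s

Energy encountered per unit search time: 0.0521×32.6 + 0.044×41.4 + 0.15×5.46 = 4.339 kJ/s.
Handling time per unit search time: 0.0521×15.6 + 0.044×11.7 + 0.15×19.8 = 4.298.
Rate = 4.339/(1 + 4.298) = 0.8191 kJ/s.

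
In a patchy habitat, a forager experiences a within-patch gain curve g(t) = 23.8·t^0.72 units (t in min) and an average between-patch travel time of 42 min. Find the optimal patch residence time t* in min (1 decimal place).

By the marginal value theorem, leave when the instantaneous gain rate g'(t) equals the habitat-wide average g(t)/(T + t).
g'(t) = 0.72·23.8·t^-0.28. Setting 0.72·23.8·t^-0.28 = 23.8·t^0.72/(42+t) gives 0.72(42+t) = t, so 0.28·t = 0.72×42.
t* = 0.72×42/0.28 = 108 min.

108.0 min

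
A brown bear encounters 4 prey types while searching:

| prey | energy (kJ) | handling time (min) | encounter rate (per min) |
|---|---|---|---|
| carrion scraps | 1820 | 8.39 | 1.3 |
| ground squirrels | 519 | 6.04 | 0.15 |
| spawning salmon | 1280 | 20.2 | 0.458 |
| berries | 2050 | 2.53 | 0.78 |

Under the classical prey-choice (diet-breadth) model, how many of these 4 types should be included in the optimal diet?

E/h in descending order: berries 810, carrion scraps 217, ground squirrels 85.9, spawning salmon 63.4 kJ/min. The optimal diet is the largest prefix of this list for which every included type satisfies E_i/h_i > R on the types above it.
Rate on top 1: 537.8. carrion scraps: 217 < 537.8 → exclude; stop.
Optimal diet: berries — 1 of 4 types.

1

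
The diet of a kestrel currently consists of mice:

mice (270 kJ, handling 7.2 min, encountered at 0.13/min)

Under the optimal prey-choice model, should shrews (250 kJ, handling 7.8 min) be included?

Yes

On mice alone, R = ΣλE/(1+Σλh) = 35.1/1.936 = 18.13 kJ/min.
Profitability of shrews: 250/7.8 = 32.05 kJ/min.
Since 32.05 > R, including shrews increases the long-run rate.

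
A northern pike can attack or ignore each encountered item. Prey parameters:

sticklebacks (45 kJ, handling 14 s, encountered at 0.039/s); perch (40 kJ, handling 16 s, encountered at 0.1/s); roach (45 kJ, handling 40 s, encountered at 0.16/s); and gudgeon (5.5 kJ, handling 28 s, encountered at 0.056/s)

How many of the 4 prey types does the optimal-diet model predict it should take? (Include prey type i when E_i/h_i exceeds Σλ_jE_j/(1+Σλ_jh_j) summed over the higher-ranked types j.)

Profitabilities (E/h, kJ/s): sticklebacks 3.21, perch 2.5, roach 1.12, gudgeon 0.196. Add prey in this order while the next type's profitability exceeds the intake rate on those already taken.
Rate on top 1: 1.135. perch: 2.5 > 1.135 → include.
Rate on top 2: 1.829. roach: 1.12 < 1.829 → exclude; stop.
Optimal diet: sticklebacks, perch — 2 of 4 types.

2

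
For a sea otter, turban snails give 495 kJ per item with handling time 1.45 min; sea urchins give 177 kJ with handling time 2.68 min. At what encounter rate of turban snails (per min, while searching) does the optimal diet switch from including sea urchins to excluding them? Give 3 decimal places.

The zero-one rule: include sea urchins iff E₂/h₂ > λE₁/(1+λh₁). Equality gives the switch point.
λE₁h₂ = E₂ + λE₂h₁ ⇒ λ = E₂/(E₁h₂ − E₂h₁) = 177/(1327 − 256.6) = 0.1654 per min.

0.165 per min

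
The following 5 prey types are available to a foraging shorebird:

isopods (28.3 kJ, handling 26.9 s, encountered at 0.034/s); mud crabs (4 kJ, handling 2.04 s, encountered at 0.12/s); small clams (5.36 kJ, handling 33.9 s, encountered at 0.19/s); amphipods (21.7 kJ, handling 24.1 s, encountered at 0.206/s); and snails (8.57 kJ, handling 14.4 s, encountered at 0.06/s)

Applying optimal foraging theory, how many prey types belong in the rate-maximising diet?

Rank by E/h (kJ/s): mud crabs 1.96, isopods 1.05, amphipods 0.9, snails 0.595, small clams 0.158. Include each in turn until the next type's E/h falls below the running intake rate.
Rate on top 1: 0.3856. isopods: 1.05 > 0.3856 → include.
Rate on top 2: 0.6679. amphipods: 0.9 > 0.6679 → include.
Rate on top 3: 0.8299. snails: 0.595 < 0.8299 → exclude; stop.
Optimal diet: mud crabs, isopods, amphipods — 3 of 5 types.

3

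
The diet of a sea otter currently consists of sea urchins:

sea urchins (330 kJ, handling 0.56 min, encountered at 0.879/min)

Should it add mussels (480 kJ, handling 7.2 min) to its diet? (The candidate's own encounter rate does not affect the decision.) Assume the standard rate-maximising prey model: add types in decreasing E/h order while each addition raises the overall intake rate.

Current rate: (0.879×330)/(1 + 0.879×0.56) = 194.4 kJ/min.
mussels: E/h = 480/7.2 = 66.67 kJ/min.
Since 66.67 < R, time spent handling mussels is better spent searching.

No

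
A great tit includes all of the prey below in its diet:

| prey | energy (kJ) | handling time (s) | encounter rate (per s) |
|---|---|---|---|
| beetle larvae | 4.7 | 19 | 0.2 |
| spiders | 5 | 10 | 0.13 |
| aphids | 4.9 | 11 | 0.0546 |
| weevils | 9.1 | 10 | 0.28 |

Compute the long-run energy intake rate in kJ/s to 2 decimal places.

R = (0.2×4.7 + 0.13×5 + 0.0546×4.9 + 0.28×9.1) / (1 + 0.2×19 + 0.13×10 + 0.0546×11 + 0.28×10) = 4.406/9.501 = 0.4637 kJ/s.

0.46 kJ/s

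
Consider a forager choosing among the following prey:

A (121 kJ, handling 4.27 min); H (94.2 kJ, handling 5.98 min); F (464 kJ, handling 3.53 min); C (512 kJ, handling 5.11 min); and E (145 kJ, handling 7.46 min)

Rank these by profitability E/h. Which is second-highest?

C

In descending order of E/h:
F: 464/3.53 = 131 kJ/min
C: 512/5.11 = 100 kJ/min
A: 121/4.27 = 28.3 kJ/min
E: 145/7.46 = 19.4 kJ/min
H: 94.2/5.98 = 15.8 kJ/min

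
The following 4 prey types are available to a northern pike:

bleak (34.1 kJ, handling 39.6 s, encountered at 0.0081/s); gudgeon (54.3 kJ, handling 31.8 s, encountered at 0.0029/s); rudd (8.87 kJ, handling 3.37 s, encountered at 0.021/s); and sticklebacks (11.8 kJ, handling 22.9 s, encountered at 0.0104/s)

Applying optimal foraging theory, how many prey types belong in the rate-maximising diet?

4

E/h in descending order: rudd 2.63, gudgeon 1.71, bleak 0.861, sticklebacks 0.515 kJ/s. The optimal diet is the largest prefix of this list for which every included type satisfies E_i/h_i > R on the types above it.
Rate on top 1: 0.174. gudgeon: 1.71 > 0.174 → include.
Rate on top 2: 0.2956. bleak: 0.861 > 0.2956 → include.
Rate on top 3: 0.4178. sticklebacks: 0.515 > 0.4178 → include.
Optimal diet: rudd, gudgeon, bleak, sticklebacks — 4 of 4 types.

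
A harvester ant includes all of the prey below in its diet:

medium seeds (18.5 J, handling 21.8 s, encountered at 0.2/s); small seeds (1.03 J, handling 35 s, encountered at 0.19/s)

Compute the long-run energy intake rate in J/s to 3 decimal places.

0.324 J/s

R = Σλ_iE_i / (1 + Σλ_ih_i)
Numerator: 0.2×18.5 + 0.19×1.03 = 3.896
Denominator: 1 + 0.2×21.8 + 0.19×35 = 12.01
R = 3.896/12.01 = 0.3244 J/s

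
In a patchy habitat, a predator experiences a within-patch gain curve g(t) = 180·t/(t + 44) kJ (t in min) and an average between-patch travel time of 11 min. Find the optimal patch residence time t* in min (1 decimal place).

Optimal t* satisfies g'(t*) = g(t*)/(T + t*).
g'(t) = 180·44/(t + 44)². Setting 180·44/(t+44)² = 180t/[(t+44)(11+t)] gives 44(11+t) = t(t+44), so t² = 44×11 = 484.
t* = √484 = 22 min.

22.0 min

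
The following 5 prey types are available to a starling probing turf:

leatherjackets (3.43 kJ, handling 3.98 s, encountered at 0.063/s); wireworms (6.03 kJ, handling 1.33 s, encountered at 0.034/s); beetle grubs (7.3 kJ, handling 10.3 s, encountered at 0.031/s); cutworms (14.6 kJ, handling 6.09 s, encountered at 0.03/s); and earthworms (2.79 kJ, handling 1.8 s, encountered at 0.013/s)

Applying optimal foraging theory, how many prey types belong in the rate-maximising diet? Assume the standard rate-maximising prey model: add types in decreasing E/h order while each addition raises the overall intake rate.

Rank by E/h (kJ/s): wireworms 4.53, cutworms 2.4, earthworms 1.55, leatherjackets 0.862, beetle grubs 0.709. Include each in turn until the next type's E/h falls below the running intake rate.
Rate on top 1: 0.1962. cutworms: 2.4 > 0.1962 → include.
Rate on top 2: 0.5237. earthworms: 1.55 > 0.5237 → include.
Rate on top 3: 0.5429. leatherjackets: 0.862 > 0.5429 → include.
Rate on top 4: 0.5961. beetle grubs: 0.709 > 0.5961 → include.
Optimal diet: wireworms, cutworms, earthworms, leatherjackets, beetle grubs — 5 of 5 types.

5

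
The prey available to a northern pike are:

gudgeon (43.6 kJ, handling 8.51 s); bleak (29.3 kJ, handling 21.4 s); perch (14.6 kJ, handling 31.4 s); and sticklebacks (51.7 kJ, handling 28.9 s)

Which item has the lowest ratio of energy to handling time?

In descending order of E/h:
gudgeon: 43.6/8.51 = 5.12 kJ/s
sticklebacks: 51.7/28.9 = 1.79 kJ/s
bleak: 29.3/21.4 = 1.37 kJ/s
perch: 14.6/31.4 = 0.465 kJ/s

perch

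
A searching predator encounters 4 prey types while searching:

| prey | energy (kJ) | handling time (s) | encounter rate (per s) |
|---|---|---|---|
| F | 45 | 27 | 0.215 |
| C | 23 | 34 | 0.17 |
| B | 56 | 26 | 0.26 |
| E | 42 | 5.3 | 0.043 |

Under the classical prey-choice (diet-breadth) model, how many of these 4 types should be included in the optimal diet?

Profitabilities (E/h, kJ/s): E 7.92, B 2.15, F 1.67, C 0.676. Add prey in this order while the next type's profitability exceeds the intake rate on those already taken.
Rate on top 1: 1.471. B: 2.15 > 1.471 → include.
Rate on top 2: 2.049. F: 1.67 < 2.049 → exclude; stop.
Optimal diet: E, B — 2 of 4 types.

2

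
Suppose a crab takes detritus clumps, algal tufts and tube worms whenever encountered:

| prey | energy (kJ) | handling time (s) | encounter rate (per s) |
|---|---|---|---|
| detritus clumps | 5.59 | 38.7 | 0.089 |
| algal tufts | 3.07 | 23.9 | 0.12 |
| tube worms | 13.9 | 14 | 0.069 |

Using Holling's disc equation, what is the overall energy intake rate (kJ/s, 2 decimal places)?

0.22 kJ/s

R = Σλ_iE_i / (1 + Σλ_ih_i)
Numerator: 0.089×5.59 + 0.12×3.07 + 0.069×13.9 = 1.825
Denominator: 1 + 0.089×38.7 + 0.12×23.9 + 0.069×14 = 8.278
R = 1.825/8.278 = 0.2205 kJ/s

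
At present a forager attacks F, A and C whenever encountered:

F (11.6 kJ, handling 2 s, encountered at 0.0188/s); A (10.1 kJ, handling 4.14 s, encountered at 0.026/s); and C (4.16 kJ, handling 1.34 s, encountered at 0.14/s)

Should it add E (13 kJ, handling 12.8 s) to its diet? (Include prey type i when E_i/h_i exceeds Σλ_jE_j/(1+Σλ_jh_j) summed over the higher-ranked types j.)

Yes

On F, A and C alone, R = ΣλE/(1+Σλh) = 1.063/1.333 = 0.7976 kJ/s.
Profitability of E: 13/12.8 = 1.016 kJ/s.
Since 1.016 > R, including E increases the long-run rate.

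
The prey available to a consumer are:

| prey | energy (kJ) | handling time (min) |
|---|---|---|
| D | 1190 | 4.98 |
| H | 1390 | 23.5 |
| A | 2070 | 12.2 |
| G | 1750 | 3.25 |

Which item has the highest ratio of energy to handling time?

G

In descending order of E/h:
G: 1750/3.25 = 538 kJ/min
D: 1190/4.98 = 239 kJ/min
A: 2070/12.2 = 170 kJ/min
H: 1390/23.5 = 59.1 kJ/min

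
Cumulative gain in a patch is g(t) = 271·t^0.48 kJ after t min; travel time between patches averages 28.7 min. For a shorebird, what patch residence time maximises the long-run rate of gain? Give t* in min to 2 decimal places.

By the marginal value theorem, leave when the instantaneous gain rate g'(t) equals the habitat-wide average g(t)/(T + t).
g'(t) = 0.48·271·t^-0.52. Setting 0.48·271·t^-0.52 = 271·t^0.48/(28.7+t) gives 0.48(28.7+t) = t, so 0.52·t = 0.48×28.7.
t* = 0.48×28.7/0.52 = 26.49 min.

26.49 min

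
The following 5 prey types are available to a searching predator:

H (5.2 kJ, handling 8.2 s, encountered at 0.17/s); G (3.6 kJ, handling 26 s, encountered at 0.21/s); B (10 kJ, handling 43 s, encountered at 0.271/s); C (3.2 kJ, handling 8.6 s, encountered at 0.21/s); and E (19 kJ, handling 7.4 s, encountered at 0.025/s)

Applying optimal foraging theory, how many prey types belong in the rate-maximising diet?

2

Profitabilities (E/h, kJ/s): E 2.57, H 0.634, C 0.372, B 0.233, G 0.138. Add prey in this order while the next type's profitability exceeds the intake rate on those already taken.
Rate on top 1: 0.4008. H: 0.634 > 0.4008 → include.
Rate on top 2: 0.5269. C: 0.372 < 0.5269 → exclude; stop.
Optimal diet: E, H — 2 of 5 types.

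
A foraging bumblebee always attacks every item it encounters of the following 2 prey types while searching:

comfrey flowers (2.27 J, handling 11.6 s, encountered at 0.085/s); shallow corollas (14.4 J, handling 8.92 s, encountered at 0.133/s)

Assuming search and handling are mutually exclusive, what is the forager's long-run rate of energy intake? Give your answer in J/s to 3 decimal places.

0.665 J/s

R = (0.085×2.27 + 0.133×14.4) / (1 + 0.085×11.6 + 0.133×8.92) = 2.108/3.172 = 0.6645 J/s.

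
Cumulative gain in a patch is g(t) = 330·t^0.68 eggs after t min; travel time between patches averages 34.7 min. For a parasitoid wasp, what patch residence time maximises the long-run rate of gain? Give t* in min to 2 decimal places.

By the marginal value theorem, leave when the instantaneous gain rate g'(t) equals the habitat-wide average g(t)/(T + t).
g'(t) = 0.68·330·t^-0.32. Setting 0.68·330·t^-0.32 = 330·t^0.68/(34.7+t) gives 0.68(34.7+t) = t, so 0.32·t = 0.68×34.7.
t* = 0.68×34.7/0.32 = 73.74 min.

73.74 min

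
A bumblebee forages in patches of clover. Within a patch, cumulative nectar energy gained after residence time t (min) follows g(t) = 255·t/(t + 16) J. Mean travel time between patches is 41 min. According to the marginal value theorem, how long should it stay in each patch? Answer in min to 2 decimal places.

Optimal t* satisfies g'(t*) = g(t*)/(T + t*).
g'(t) = 255·16/(t + 16)². Setting 255·16/(t+16)² = 255t/[(t+16)(41+t)] gives 16(41+t) = t(t+16), so t² = 16×41 = 656.
t* = √656 = 25.61 min.

25.61 min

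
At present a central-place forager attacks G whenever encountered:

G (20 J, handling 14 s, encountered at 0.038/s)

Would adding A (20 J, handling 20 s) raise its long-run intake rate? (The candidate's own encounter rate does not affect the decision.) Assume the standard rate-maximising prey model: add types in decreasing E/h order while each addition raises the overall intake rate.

Current rate: (0.038×20)/(1 + 0.038×14) = 0.4961 J/s.
Profitability of A: 20/20 = 1 J/s.
Since 1 > R, including A increases the long-run rate.

Yes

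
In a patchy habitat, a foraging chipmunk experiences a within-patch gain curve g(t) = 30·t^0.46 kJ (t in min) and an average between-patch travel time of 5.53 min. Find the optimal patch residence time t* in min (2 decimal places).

By the marginal value theorem, leave when the instantaneous gain rate g'(t) equals the habitat-wide average g(t)/(T + t).
g'(t) = 0.46·30·t^-0.54. Setting 0.46·30·t^-0.54 = 30·t^0.46/(5.53+t) gives 0.46(5.53+t) = t, so 0.54·t = 0.46×5.53.
t* = 0.46×5.53/0.54 = 4.711 min.

4.71 min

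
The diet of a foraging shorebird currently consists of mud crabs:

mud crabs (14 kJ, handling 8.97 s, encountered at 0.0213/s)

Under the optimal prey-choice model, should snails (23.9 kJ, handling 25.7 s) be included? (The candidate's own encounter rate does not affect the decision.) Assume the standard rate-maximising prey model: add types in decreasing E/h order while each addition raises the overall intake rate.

Intake rate on the current diet: R = (0.0213×14) / (1 + 0.0213×8.97) = 0.2982/1.191 = 0.2504 kJ/s.
snails: E/h = 23.9/25.7 = 0.93 kJ/s.
Since 0.93 > R, including snails increases the long-run rate.

Yes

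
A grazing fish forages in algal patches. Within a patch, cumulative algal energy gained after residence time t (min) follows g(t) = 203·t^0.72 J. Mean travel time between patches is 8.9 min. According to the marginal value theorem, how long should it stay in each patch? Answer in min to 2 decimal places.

Maximise g(t)/(T+t): set derivative to zero → g'(t)(T+t) = g(t).
g'(t) = 0.72·203·t^-0.28. Setting 0.72·203·t^-0.28 = 203·t^0.72/(8.9+t) gives 0.72(8.9+t) = t, so 0.28·t = 0.72×8.9.
t* = 0.72×8.9/0.28 = 22.89 min.

22.89 min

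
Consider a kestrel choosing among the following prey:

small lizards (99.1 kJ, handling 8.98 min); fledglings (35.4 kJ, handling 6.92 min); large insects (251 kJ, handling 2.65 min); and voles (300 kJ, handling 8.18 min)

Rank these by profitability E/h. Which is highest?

In descending order of E/h:
large insects: 251/2.65 = 94.7 kJ/min
voles: 300/8.18 = 36.7 kJ/min
small lizards: 99.1/8.98 = 11 kJ/min
fledglings: 35.4/6.92 = 5.12 kJ/min

large insects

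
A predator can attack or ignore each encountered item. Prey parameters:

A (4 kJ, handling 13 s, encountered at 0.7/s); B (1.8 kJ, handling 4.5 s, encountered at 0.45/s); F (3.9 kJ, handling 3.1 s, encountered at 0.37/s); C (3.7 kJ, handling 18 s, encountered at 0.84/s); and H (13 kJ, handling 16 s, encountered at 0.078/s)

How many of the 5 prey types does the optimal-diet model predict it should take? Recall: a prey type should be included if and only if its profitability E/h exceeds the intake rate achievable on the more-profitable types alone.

2

Profitabilities (E/h, kJ/s): F 1.26, H 0.812, B 0.4, A 0.308, C 0.206. Add prey in this order while the next type's profitability exceeds the intake rate on those already taken.
Rate on top 1: 0.6721. H: 0.812 > 0.6721 → include.
Rate on top 2: 0.7237. B: 0.4 < 0.7237 → exclude; stop.
Optimal diet: F, H — 2 of 5 types.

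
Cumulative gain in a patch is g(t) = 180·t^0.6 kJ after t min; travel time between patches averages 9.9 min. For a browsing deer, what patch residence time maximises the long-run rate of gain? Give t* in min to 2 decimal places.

By the marginal value theorem, leave when the instantaneous gain rate g'(t) equals the habitat-wide average g(t)/(T + t).
g'(t) = 0.6·180·t^-0.4. Setting 0.6·180·t^-0.4 = 180·t^0.6/(9.9+t) gives 0.6(9.9+t) = t, so 0.40·t = 0.6×9.9.
t* = 0.6×9.9/0.40 = 14.85 min.

14.85 min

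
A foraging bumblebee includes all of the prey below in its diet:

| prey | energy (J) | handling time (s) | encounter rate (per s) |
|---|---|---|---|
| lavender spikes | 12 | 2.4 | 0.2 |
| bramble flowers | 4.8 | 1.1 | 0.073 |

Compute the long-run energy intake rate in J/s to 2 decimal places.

Energy encountered per unit search time: 0.2×12 + 0.073×4.8 = 2.75 J/s.
Handling time per unit search time: 0.2×2.4 + 0.073×1.1 = 0.5603.
Rate = 2.75/(1 + 0.5603) = 1.763 J/s.

1.76 J/s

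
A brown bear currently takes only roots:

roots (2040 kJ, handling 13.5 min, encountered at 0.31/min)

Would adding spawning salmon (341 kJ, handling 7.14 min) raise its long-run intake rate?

No

Current rate: (0.31×2040)/(1 + 0.31×13.5) = 122 kJ/min.
Profitability of spawning salmon: 341/7.14 = 47.76 kJ/min.
Since 47.76 < R, time spent handling spawning salmon is better spent searching.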